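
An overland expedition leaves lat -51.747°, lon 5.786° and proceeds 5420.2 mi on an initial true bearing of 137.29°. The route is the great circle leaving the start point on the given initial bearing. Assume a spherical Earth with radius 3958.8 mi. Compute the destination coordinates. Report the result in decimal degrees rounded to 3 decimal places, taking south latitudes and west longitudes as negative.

Central angle δ = d/R = 1.369152 rad.
Converting: φ₁ = -0.903156 rad, θ = 2.396163 rad.
Applying the spherical law of cosines for sides, sin φ₂ = sin φ₁ cos δ + cos φ₁ sin δ cos θ = -0.602997, so φ₂ = -37.085°.
For the longitude increment, Δλ = atan2( sin θ sin δ cos φ₁, cos δ − sin φ₁ sin φ₂ ) = atan2(0.411443, -0.273244) = 123.589°.
λ₂ = λ₁ + Δλ = 129.375°.

latitude -37.085°, longitude 129.375°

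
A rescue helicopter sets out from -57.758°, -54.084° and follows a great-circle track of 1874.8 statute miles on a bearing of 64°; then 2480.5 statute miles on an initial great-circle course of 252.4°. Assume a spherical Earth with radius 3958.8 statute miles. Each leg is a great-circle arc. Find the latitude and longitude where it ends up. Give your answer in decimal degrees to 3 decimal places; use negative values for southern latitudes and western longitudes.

latitude -41.198°, longitude -69.574°

Apply the spherical direct solution leg by leg, carrying full precision between legs.
Leg 1: from (-57.758°, -54.084°), δ = 1874.8/3958.8 = 0.473578 rad, θ = 64° → φ = -40.245°, λ = -21.602°.
Leg 2: from (-40.245°, -21.602°), δ = 2480.5/3958.8 = 0.626579 rad, θ = 252.4° → φ = -41.198°, λ = -69.574°.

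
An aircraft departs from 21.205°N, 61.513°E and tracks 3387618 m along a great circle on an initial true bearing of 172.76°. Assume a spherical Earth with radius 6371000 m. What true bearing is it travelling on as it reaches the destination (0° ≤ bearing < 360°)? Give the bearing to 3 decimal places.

δ = 3387618/6371000 = 0.531725 rad (30.4656°).
Start latitude φ₁ = 0.370097 rad; initial bearing θ = 3.015231 rad.
Destination latitude: φ₂ = arcsin( sin φ₁ cos δ + cos φ₁ sin δ cos θ ) = arcsin(-0.157156) = -9.042°.
For the longitude increment, Δλ = atan2( sin θ sin δ cos φ₁, cos δ − sin φ₁ sin φ₂ ) = atan2(0.059571, 0.918778) = 3.710°.
λ₂ = 61.513° + 3.710° = 65.223°.
The forward bearing on arrival equals the back-azimuth from the destination plus 180°.
Back-azimuth from P₂ (-9.042°, 65.223°) to P₁ (21.205°, 61.513°), with Δλ' = λ₁ − λ₂ = -3.710°: atan2( sin Δλ' cos φ₁ , cos φ₂ sin φ₁ − sin φ₂ cos φ₁ cos Δλ' ) = 353.167°.
Final bearing = (353.167° + 180°) mod 360° = 173.167°.

final bearing 173.167°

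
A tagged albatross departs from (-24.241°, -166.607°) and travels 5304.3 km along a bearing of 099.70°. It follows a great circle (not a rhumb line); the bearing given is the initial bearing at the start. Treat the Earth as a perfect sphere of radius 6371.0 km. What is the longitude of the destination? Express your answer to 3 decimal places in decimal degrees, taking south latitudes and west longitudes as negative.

Central angle δ = d/R = 0.832569 rad.
With φ₁ = -24.241° = -0.423085 rad and θ = 99.7° = 1.740093 rad:
sin φ₂ = sin φ₁ cos δ + cos φ₁ sin δ cos θ = (-0.410576)(0.672977) + (0.911827)(0.739663)(-0.168489) = -0.389945
φ₂ = asin(-0.389945) = -0.400572 rad = -22.951°.
Δλ = atan2( sin θ sin δ cos φ₁ , cos δ − sin φ₁ sin φ₂ ) = atan2(0.664802, 0.512876) = 0.913695 rad = 52.351°.
Hence λ₂ = -166.607° + 52.351° = -114.256°.

longitude -114.256°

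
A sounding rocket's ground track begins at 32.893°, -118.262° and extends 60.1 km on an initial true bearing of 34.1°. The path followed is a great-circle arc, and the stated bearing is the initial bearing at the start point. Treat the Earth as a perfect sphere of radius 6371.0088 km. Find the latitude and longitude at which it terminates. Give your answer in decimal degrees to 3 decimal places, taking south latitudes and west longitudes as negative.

latitude 33.340°, longitude -117.899°

Central angle δ = d/R = 0.009433 rad.
Converting: φ₁ = 0.574091 rad, θ = 0.595157 rad.
sin φ₂ = sin φ₁ cos δ + cos φ₁ sin δ cos θ = (0.543072)(0.999956) + (0.839686)(0.009433)(0.828060) = 0.549607
φ₂ = asin(0.549607) = 0.581893 rad = 33.340°.
Then Δλ = atan2(0.004441, 0.701480) = 0.006331 rad, from sin θ sin δ cos φ₁ over cos δ − sin φ₁ sin φ₂.
λ₂ = λ₁ + Δλ = -117.899°.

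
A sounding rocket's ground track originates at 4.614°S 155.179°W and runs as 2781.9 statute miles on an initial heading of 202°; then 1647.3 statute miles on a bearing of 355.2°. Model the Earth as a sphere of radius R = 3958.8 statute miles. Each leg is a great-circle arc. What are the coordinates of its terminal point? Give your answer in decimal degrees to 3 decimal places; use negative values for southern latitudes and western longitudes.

Apply the spherical direct solution leg by leg, carrying full precision between legs.
Leg 1: from (-4.614°, -155.179°), δ = 2781.9/3958.8 = 0.702713 rad, θ = 202° → φ = -41.199°, λ = -173.949°.
Leg 2: from (-41.199°, -173.949°), δ = 1647.3/3958.8 = 0.416111 rad, θ = 355.2° → φ = -17.421°, λ = -175.980°.

latitude -17.421°, longitude -175.980°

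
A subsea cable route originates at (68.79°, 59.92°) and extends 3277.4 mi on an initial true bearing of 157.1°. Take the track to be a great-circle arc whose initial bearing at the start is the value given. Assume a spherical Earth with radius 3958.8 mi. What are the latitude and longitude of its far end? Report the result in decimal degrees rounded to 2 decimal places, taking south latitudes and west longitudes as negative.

latitude 22.65°, longitude 78.01°

Angular distance δ = d/R = 3277.4 / 3958.8 = 0.827877 rad.
With φ₁ = 68.79° = 1.200612 rad and θ = 157.1° = 2.741912 rad:
sin φ₂ = sin φ₁ cos δ + cos φ₁ sin δ cos θ = (0.932261)(0.676441) + (0.361787)(0.736497)(-0.921185) = 0.385164
φ₂ = asin(0.385164) = 0.395386 rad = 22.65°.
Then Δλ = atan2(0.103684, 0.317367) = 0.315770 rad, from sin θ sin δ cos φ₁ over cos δ − sin φ₁ sin φ₂.
λ₂ = λ₁ + Δλ = 78.01°.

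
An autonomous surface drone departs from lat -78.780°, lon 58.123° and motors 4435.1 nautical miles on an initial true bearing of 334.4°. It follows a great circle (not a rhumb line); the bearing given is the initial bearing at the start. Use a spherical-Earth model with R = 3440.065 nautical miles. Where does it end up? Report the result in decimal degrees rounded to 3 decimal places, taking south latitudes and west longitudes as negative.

latitude -5.968°, longitude 33.457°

The arc subtends δ = 4435.1/3440.065 = 1.289249 rad at the centre.
Converting: φ₁ = -1.374970 rad, θ = 5.836381 rad.
Applying the spherical law of cosines for sides, sin φ₂ = sin φ₁ cos δ + cos φ₁ sin δ cos θ = -0.103966, so φ₂ = -5.968°.
For the longitude increment, Δλ = atan2( sin θ sin δ cos φ₁, cos δ − sin φ₁ sin φ₂ ) = atan2(-0.080764, 0.175864) = -24.666°.
λ₂ = 58.123° + -24.666° = 33.457°.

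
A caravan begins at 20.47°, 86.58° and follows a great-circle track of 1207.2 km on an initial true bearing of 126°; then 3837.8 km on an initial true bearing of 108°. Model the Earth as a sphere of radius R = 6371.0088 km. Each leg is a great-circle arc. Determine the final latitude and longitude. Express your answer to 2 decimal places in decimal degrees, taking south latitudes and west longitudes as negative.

Apply the spherical direct solution leg by leg, carrying full precision between legs.
Leg 1: from (20.47°, 86.58°), δ = 1207.2/6371.0088 = 0.189483 rad, θ = 126° → φ = 13.87°, λ = 95.61°.
Leg 2: from (13.87°, 95.61°), δ = 3837.8/6371.0088 = 0.602385 rad, θ = 108° → φ = 1.58°, λ = 128.23°.

latitude 1.58°, longitude 128.23°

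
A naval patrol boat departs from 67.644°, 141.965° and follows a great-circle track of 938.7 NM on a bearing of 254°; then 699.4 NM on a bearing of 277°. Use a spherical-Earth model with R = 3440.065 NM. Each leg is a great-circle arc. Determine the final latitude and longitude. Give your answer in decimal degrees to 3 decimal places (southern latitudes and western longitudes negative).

latitude 58.988°, longitude 88.298°

Apply the spherical direct solution leg by leg, carrying full precision between legs.
Leg 1: from (67.644°, 141.965°), δ = 938.7/3440.065 = 0.272873 rad, θ = 254° → φ = 59.583°, λ = 111.189°.
Leg 2: from (59.583°, 111.189°), δ = 699.4/3440.065 = 0.203310 rad, θ = 277° → φ = 58.988°, λ = 88.298°.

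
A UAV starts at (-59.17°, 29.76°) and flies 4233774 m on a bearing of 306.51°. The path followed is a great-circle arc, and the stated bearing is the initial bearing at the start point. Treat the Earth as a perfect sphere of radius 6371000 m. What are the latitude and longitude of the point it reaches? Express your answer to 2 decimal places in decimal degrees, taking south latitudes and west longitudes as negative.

latitude -29.20°, longitude -4.84°

The arc subtends δ = 4233774/6371000 = 0.664538 rad at the centre.
Converting: φ₁ = -1.032711 rad, θ = 5.349609 rad.
Applying the spherical law of cosines for sides, sin φ₂ = sin φ₁ cos δ + cos φ₁ sin δ cos θ = -0.487924, so φ₂ = -29.20°.
For the longitude increment, Δλ = atan2( sin θ sin δ cos φ₁, cos δ − sin φ₁ sin φ₂ ) = atan2(-0.254028, 0.368225) = -34.60°.
Hence λ₂ = 29.76° + -34.60° = -4.84°.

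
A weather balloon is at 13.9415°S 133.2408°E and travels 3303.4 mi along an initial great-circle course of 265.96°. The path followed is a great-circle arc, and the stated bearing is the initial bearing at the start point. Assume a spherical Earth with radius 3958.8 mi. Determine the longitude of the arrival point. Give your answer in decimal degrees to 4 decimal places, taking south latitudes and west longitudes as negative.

longitude 84.0972°

The arc subtends δ = 3303.4/3958.8 = 0.834445 rad at the centre.
Converting: φ₁ = -0.243325 rad, θ = 4.641878 rad.
Applying the spherical law of cosines for sides, sin φ₂ = sin φ₁ cos δ + cos φ₁ sin δ cos θ = -0.212469, so φ₂ = -12.2671°.
Then Δλ = atan2(-0.717311, 0.620399) = -0.857718 rad, from sin θ sin δ cos φ₁ over cos δ − sin φ₁ sin φ₂.
λ₂ = 133.2408° + -49.1436° = 84.0972°.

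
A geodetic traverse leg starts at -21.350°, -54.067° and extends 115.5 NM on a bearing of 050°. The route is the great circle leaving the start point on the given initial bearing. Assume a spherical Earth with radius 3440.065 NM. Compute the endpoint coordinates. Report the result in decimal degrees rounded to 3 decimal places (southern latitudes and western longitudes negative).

δ = 115.5/3440.065 = 0.033575 rad (1.9237°).
With φ₁ = -21.350° = -0.372628 rad and θ = 50° = 0.872665 rad:
sin φ₂ = sin φ₁ cos δ + cos φ₁ sin δ cos θ = (-0.364064)(0.999436) + (0.931374)(0.033569)(0.642788) = -0.343762
φ₂ = asin(-0.343762) = -0.350920 rad = -20.106°.
Δλ = atan2( sin θ sin δ cos φ₁ , cos δ − sin φ₁ sin φ₂ ) = atan2(0.023950, 0.874285) = 0.027387 rad = 1.569°.
λ₂ = λ₁ + Δλ = -52.498°.

latitude -20.106°, longitude -52.498°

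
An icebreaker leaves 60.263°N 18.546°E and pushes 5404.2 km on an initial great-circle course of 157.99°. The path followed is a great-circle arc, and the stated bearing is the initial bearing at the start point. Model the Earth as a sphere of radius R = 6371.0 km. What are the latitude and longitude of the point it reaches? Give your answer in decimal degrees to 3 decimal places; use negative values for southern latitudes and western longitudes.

latitude 13.253°, longitude 35.333°

Central angle δ = d/R = 0.848250 rad.
Start latitude φ₁ = 1.051788 rad; initial bearing θ = 2.757446 rad.
sin φ₂ = sin φ₁ cos δ + cos φ₁ sin δ cos θ = (0.868311)(0.661297) + (0.496020)(0.750124)(-0.927118) = 0.229253
φ₂ = asin(0.229253) = 0.231310 rad = 13.253°.
Then Δλ = atan2(0.139442, 0.462234) = 0.292989 rad, from sin θ sin δ cos φ₁ over cos δ − sin φ₁ sin φ₂.
λ₂ = 18.546° + 16.787° = 35.333°.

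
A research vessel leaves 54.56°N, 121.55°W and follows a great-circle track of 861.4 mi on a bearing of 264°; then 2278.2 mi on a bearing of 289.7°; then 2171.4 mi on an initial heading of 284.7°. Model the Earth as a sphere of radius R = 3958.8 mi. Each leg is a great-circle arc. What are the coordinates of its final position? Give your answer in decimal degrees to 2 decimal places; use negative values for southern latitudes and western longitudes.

Apply the spherical direct solution leg by leg, carrying full precision between legs.
Leg 1: from (54.56°, -121.55°), δ = 861.4/3958.8 = 0.217591 rad, θ = 264° → φ = 51.48°, λ = -141.72°.
Leg 2: from (51.48°, -141.72°), δ = 2278.2/3958.8 = 0.575477 rad, θ = 289.7° → φ = 50.41°, λ = 164.77°.
Leg 3: from (50.41°, 164.77°), δ = 2171.4/3958.8 = 0.548500 rad, θ = 284.7° → φ = 47.90°, λ = 115.98°.

latitude 47.90°, longitude 115.98°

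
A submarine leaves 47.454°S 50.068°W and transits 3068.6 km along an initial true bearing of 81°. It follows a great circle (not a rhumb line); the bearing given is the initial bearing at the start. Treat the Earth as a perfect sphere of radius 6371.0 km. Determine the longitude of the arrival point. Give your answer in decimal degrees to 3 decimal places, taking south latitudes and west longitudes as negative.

δ = 3068.6/6371 = 0.481651 rad (27.5966°).
Start latitude φ₁ = -0.828229 rad; initial bearing θ = 1.413717 rad.
sin φ₂ = sin φ₁ cos δ + cos φ₁ sin δ cos θ = (-0.736735)(0.886231) + (0.676182)(0.463243)(0.156434) = -0.603916
φ₂ = asin(-0.603916) = -0.648405 rad = -37.151°.
For the longitude increment, Δλ = atan2( sin θ sin δ cos φ₁, cos δ − sin φ₁ sin φ₂ ) = atan2(0.309380, 0.441305) = 35.033°.
Hence λ₂ = -50.068° + 35.033° = -15.035°.

longitude -15.035°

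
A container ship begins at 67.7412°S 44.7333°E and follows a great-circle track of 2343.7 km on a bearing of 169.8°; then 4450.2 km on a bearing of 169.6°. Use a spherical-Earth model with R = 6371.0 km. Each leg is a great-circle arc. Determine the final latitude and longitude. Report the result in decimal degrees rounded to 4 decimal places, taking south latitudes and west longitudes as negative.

Apply the spherical direct solution leg by leg, carrying full precision between legs.
Leg 1: from (-67.7412°, 44.7333°), δ = 2343.7/6371 = 0.367870 rad, θ = 169.8° → φ = -86.0583°, λ = 112.6191°.
Leg 2: from (-86.0583°, 112.6191°), δ = 4450.2/6371 = 0.698509 rad, θ = 169.6° → φ = -53.8495°, λ = -78.7301°.

latitude -53.8495°, longitude -78.7301°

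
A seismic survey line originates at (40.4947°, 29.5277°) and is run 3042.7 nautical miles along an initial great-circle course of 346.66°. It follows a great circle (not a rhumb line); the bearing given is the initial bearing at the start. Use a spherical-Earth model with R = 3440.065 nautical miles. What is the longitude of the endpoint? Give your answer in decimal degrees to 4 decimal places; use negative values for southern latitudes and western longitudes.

δ = 3042.7/3440.065 = 0.884489 rad (50.6775°).
With φ₁ = 40.4947° = 0.706766 rad and θ = 346.66° = 6.050358 rad:
Applying the spherical law of cosines for sides, sin φ₂ = sin φ₁ cos δ + cos φ₁ sin δ cos θ = 0.983918, so φ₂ = 79.7104°.
For the longitude increment, Δλ = atan2( sin θ sin δ cos φ₁, cos δ − sin φ₁ sin φ₂ ) = atan2(-0.135736, -0.005249) = -92.2147°.
λ₂ = 29.5277° + -92.2147° = -62.6870°.

longitude -62.6870°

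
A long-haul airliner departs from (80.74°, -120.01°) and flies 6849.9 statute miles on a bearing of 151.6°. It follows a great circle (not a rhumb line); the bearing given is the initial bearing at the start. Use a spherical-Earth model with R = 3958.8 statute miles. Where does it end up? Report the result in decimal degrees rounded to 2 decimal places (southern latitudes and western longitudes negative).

latitude -17.25°, longitude -90.56°

Angular distance δ = d/R = 6849.9 / 3958.8 = 1.730297 rad.
Start latitude φ₁ = 1.409179 rad; initial bearing θ = 2.645919 rad.
Applying the spherical law of cosines for sides, sin φ₂ = sin φ₁ cos δ + cos φ₁ sin δ cos θ = -0.296507, so φ₂ = -17.25°.
Δλ = atan2( sin θ sin δ cos φ₁ , cos δ − sin φ₁ sin φ₂ ) = atan2(0.075564, 0.133818) = 0.514039 rad = 29.45°.
Hence λ₂ = -120.01° + 29.45° = -90.56°.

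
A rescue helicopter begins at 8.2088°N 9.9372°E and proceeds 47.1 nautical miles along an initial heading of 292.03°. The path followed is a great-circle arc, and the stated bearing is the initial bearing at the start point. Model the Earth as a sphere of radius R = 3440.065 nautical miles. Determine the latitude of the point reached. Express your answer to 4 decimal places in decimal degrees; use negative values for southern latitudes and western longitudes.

Central angle δ = d/R = 0.013692 rad.
With φ₁ = 8.2088° = 0.143271 rad and θ = 292.03° = 5.096885 rad:
Destination latitude: φ₂ = arcsin( sin φ₁ cos δ + cos φ₁ sin δ cos θ ) = arcsin(0.147850) = 8.5024°.
Then Δλ = atan2(-0.012562, 0.978796) = -0.012833 rad, from sin θ sin δ cos φ₁ over cos δ − sin φ₁ sin φ₂.
λ₂ = λ₁ + Δλ = 9.2019°.

latitude 8.5024°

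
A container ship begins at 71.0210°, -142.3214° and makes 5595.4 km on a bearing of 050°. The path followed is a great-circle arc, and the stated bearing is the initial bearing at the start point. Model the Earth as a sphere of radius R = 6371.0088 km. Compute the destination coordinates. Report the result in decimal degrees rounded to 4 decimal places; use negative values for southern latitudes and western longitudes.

The arc subtends δ = 5595.4/6371.0088 = 0.878260 rad at the centre.
With φ₁ = 71.0210° = 1.239550 rad and θ = 50° = 0.872665 rad:
Destination latitude: φ₂ = arcsin( sin φ₁ cos δ + cos φ₁ sin δ cos θ ) = arcsin(0.764671) = 49.8778°.
For the longitude increment, Δλ = atan2( sin θ sin δ cos φ₁, cos δ − sin φ₁ sin φ₂ ) = atan2(0.191741, -0.084611) = 113.8107°.
λ₂ = λ₁ + Δλ = -28.5107°.

latitude 49.8778°, longitude -28.5107°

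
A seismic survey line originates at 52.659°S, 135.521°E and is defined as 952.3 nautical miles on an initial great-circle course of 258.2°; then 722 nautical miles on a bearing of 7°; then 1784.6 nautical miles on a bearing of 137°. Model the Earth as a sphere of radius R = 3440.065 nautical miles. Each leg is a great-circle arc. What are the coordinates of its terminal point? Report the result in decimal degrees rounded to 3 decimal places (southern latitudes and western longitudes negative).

latitude -57.540°, longitude 150.107°

Apply the spherical direct solution leg by leg, carrying full precision between legs.
Leg 1: from (-52.659°, 135.521°), δ = 952.3/3440.065 = 0.276826 rad, θ = 258.2° → φ = -53.003°, λ = 109.125°.
Leg 2: from (-53.003°, 109.125°), δ = 722/3440.065 = 0.209880 rad, θ = 7° → φ = -41.049°, λ = 111.055°.
Leg 3: from (-41.049°, 111.055°), δ = 1784.6/3440.065 = 0.518769 rad, θ = 137° → φ = -57.540°, λ = 150.107°.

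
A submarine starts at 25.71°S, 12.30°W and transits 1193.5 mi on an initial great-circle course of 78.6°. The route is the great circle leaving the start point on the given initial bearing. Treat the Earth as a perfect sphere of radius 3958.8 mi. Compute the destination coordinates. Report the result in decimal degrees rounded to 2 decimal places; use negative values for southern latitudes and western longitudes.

latitude -21.18°, longitude 5.89°

The arc subtends δ = 1193.5/3958.8 = 0.301480 rad at the centre.
Start latitude φ₁ = -0.448724 rad; initial bearing θ = 1.371829 rad.
Applying the spherical law of cosines for sides, sin φ₂ = sin φ₁ cos δ + cos φ₁ sin δ cos θ = -0.361370, so φ₂ = -21.18°.
Δλ = atan2( sin θ sin δ cos φ₁ , cos δ − sin φ₁ sin φ₂ ) = atan2(0.262260, 0.798130) = 0.317478 rad = 18.19°.
λ₂ = λ₁ + Δλ = 5.89°.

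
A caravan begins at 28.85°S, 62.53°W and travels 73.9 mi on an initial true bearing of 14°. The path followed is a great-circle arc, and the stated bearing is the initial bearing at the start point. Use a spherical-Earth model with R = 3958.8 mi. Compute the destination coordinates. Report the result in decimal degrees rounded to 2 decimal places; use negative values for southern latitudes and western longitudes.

Angular distance δ = d/R = 73.9 / 3958.8 = 0.018667 rad.
Converting: φ₁ = -0.503527 rad, θ = 0.244346 rad.
sin φ₂ = sin φ₁ cos δ + cos φ₁ sin δ cos θ = (-0.482518)(0.999826) + (0.875886)(0.018666)(0.970296) = -0.466570
φ₂ = asin(-0.466570) = -0.485409 rad = -27.81°.
Then Δλ = atan2(0.003955, 0.774697) = 0.005106 rad, from sin θ sin δ cos φ₁ over cos δ − sin φ₁ sin φ₂.
λ₂ = λ₁ + Δλ = -62.24°.

latitude -27.81°, longitude -62.24°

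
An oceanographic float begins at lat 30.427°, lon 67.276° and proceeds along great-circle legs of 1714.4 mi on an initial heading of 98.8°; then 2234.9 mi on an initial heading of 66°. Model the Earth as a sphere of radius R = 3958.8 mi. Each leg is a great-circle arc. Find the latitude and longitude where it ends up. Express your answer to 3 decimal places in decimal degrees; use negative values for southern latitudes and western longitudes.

Apply the spherical direct solution leg by leg, carrying full precision between legs.
Leg 1: from (30.427°, 67.276°), δ = 1714.4/3958.8 = 0.433061 rad, θ = 98.8° → φ = 23.849°, λ = 94.240°.
Leg 2: from (23.849°, 94.240°), δ = 2234.9/3958.8 = 0.564540 rad, θ = 66° → φ = 32.726°, λ = 129.761°.

latitude 32.726°, longitude 129.761°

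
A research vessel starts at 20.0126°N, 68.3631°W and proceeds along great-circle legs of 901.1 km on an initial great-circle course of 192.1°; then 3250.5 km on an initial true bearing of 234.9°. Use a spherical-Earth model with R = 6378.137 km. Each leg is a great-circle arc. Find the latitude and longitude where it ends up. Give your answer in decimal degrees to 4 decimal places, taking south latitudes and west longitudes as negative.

Apply the spherical direct solution leg by leg, carrying full precision between legs.
Leg 1: from (20.0126°, -68.3631°), δ = 901.1/6378.137 = 0.141279 rad, θ = 192.1° → φ = 12.0901°, λ = -70.0929°.
Leg 2: from (12.0901°, -70.0929°), δ = 3250.5/6378.137 = 0.509632 rad, θ = 234.9° → φ = -5.2479°, λ = -93.7223°.

latitude -5.2479°, longitude -93.7223°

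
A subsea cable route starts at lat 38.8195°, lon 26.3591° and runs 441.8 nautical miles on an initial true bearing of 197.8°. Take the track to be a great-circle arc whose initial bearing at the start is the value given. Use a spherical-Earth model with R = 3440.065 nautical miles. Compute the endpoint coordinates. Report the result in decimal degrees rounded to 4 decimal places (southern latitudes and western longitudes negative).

latitude 31.7825°, longitude 23.7192°

Angular distance δ = d/R = 441.8 / 3440.065 = 0.128428 rad.
Start latitude φ₁ = 0.677528 rad; initial bearing θ = 3.452261 rad.
sin φ₂ = sin φ₁ cos δ + cos φ₁ sin δ cos θ = (0.626869)(0.991764) + (0.779125)(0.128075)(-0.952129) = 0.526697
φ₂ = asin(0.526697) = 0.554710 rad = 31.7825°.
Then Δλ = atan2(-0.030504, 0.661595) = -0.046075 rad, from sin θ sin δ cos φ₁ over cos δ − sin φ₁ sin φ₂.
λ₂ = 26.3591° + -2.6399° = 23.7192°.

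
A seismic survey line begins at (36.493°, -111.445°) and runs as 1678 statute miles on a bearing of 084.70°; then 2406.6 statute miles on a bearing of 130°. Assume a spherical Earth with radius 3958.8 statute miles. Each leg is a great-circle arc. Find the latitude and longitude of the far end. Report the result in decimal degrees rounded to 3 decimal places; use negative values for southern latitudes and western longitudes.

Apply the spherical direct solution leg by leg, carrying full precision between legs.
Leg 1: from (36.493°, -111.445°), δ = 1678/3958.8 = 0.423866 rad, θ = 84.7° → φ = 34.934°, λ = -81.475°.
Leg 2: from (34.934°, -81.475°), δ = 2406.6/3958.8 = 0.607911 rad, θ = 130° → φ = 9.734°, λ = -55.121°.

latitude 9.734°, longitude -55.121°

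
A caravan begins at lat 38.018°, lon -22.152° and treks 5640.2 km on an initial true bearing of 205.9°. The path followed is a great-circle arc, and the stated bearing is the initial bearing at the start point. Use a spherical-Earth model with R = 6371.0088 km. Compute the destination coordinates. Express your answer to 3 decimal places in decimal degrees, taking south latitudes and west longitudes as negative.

latitude -9.131°, longitude -42.179°

δ = 5640.2/6371.0088 = 0.885292 rad (50.7235°).
Start latitude φ₁ = 0.663539 rad; initial bearing θ = 3.593633 rad.
Destination latitude: φ₂ = arcsin( sin φ₁ cos δ + cos φ₁ sin δ cos θ ) = arcsin(-0.158685) = -9.131°.
Then Δλ = atan2(-0.266383, 0.730799) = -0.349542 rad, from sin θ sin δ cos φ₁ over cos δ − sin φ₁ sin φ₂.
Hence λ₂ = -22.152° + -20.027° = -42.179°.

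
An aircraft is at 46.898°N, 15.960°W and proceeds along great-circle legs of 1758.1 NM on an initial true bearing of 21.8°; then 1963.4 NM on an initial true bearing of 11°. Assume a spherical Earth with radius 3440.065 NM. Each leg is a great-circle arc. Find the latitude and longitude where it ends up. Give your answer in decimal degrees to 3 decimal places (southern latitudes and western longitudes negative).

latitude 75.274°, longitude 174.603°

Apply the spherical direct solution leg by leg, carrying full precision between legs.
Leg 1: from (46.898°, -15.960°), δ = 1758.1/3440.065 = 0.511066 rad, θ = 21.8° → φ = 71.289°, λ = 18.527°.
Leg 2: from (71.289°, 18.527°), δ = 1963.4/3440.065 = 0.570745 rad, θ = 11° → φ = 75.274°, λ = 174.603°.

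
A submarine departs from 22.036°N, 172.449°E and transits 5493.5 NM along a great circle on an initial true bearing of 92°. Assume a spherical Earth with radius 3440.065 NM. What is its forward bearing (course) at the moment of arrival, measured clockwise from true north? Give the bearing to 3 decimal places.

final bearing 111.996°

δ = 5493.5/3440.065 = 1.596918 rad (91.4966°).
Start latitude φ₁ = 0.384601 rad; initial bearing θ = 1.605703 rad.
Destination latitude: φ₂ = arcsin( sin φ₁ cos δ + cos φ₁ sin δ cos θ ) = arcsin(-0.042138) = -2.415°.
Δλ = atan2( sin θ sin δ cos φ₁ , cos δ − sin φ₁ sin φ₂ ) = atan2(0.926068, -0.010308) = 1.581927 rad = 90.638°.
λ₂ = 172.449° + 90.638° = 263.087°, normalized to (−180°, 180°] → -96.913°.
The forward bearing on arrival equals the back-azimuth from the destination plus 180°.
Back-azimuth from P₂ (-2.415°, -96.913°) to P₁ (22.036°, 172.449°), with Δλ' = λ₁ − λ₂ = 269.362°: atan2( sin Δλ' cos φ₁ , cos φ₂ sin φ₁ − sin φ₂ cos φ₁ cos Δλ' ) = 291.996°.
Final bearing = (291.996° + 180°) mod 360° = 111.996°.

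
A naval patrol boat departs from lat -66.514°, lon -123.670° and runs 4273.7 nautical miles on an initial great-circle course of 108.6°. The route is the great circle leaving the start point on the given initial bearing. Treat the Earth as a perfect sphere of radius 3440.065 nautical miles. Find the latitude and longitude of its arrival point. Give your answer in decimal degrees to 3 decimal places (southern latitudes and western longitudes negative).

latitude -24.594°, longitude -24.281°

Angular distance δ = d/R = 4273.7 / 3440.065 = 1.242331 rad.
Start latitude φ₁ = -1.160888 rad; initial bearing θ = 1.895428 rad.
Applying the spherical law of cosines for sides, sin φ₂ = sin φ₁ cos δ + cos φ₁ sin δ cos θ = -0.416184, so φ₂ = -24.594°.
For the longitude increment, Δλ = atan2( sin θ sin δ cos φ₁, cos δ − sin φ₁ sin φ₂ ) = atan2(0.357517, -0.059116) = 99.389°.
λ₂ = -123.670° + 99.389° = -24.281°.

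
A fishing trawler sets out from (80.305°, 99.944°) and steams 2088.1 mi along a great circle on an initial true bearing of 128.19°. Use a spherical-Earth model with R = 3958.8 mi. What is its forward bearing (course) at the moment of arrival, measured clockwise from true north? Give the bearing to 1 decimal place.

final bearing 167.3°

The arc subtends δ = 2088.1/3958.8 = 0.527458 rad at the centre.
With φ₁ = 80.305° = 1.401587 rad and θ = 128.19° = 2.237338 rad:
Applying the spherical law of cosines for sides, sin φ₂ = sin φ₁ cos δ + cos φ₁ sin δ cos θ = 0.799342, so φ₂ = 53.067°.
Δλ = atan2( sin θ sin δ cos φ₁ , cos δ − sin φ₁ sin φ₂ ) = atan2(0.066621, 0.076164) = 0.718666 rad = 41.177°.
Hence λ₂ = 99.944° + 41.177° = 141.121°.
The forward bearing on arrival equals the back-azimuth from the destination plus 180°.
Back-azimuth from P₂ (53.1°, 141.1°) to P₁ (80.3°, 99.9°), with Δλ' = λ₁ − λ₂ = -41.2°: atan2( sin Δλ' cos φ₁ , cos φ₂ sin φ₁ − sin φ₂ cos φ₁ cos Δλ' ) = 347.3°.
Final bearing = (347.3° + 180°) mod 360° = 167.3°.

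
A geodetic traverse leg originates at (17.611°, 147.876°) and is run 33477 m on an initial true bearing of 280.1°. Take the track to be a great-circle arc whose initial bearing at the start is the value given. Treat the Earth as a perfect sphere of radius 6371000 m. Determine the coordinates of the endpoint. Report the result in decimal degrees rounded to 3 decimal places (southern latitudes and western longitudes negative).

latitude 17.664°, longitude 147.565°

The arc subtends δ = 33477/6371000 = 0.005255 rad at the centre.
Start latitude φ₁ = 0.307370 rad; initial bearing θ = 4.888667 rad.
sin φ₂ = sin φ₁ cos δ + cos φ₁ sin δ cos θ = (0.302553)(0.999986) + (0.953133)(0.005255)(0.175367) = 0.303427
φ₂ = asin(0.303427) = 0.308287 rad = 17.664°.
Δλ = atan2( sin θ sin δ cos φ₁ , cos δ − sin φ₁ sin φ₂ ) = atan2(-0.004931, 0.908183) = -0.005429 rad = -0.311°.
λ₂ = λ₁ + Δλ = 147.565°.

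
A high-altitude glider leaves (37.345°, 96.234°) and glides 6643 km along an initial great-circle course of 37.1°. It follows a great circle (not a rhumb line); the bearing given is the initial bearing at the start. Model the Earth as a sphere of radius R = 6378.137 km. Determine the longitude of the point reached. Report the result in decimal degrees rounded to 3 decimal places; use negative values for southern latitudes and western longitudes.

longitude -171.981°

δ = 6643/6378.137 = 1.041527 rad (59.6751°).
With φ₁ = 37.345° = 0.651793 rad and θ = 37.1° = 0.647517 rad:
Destination latitude: φ₂ = arcsin( sin φ₁ cos δ + cos φ₁ sin δ cos θ ) = arcsin(0.853601) = 58.606°.
For the longitude increment, Δλ = atan2( sin θ sin δ cos φ₁, cos δ − sin φ₁ sin φ₂ ) = atan2(0.413935, -0.012902) = 91.785°.
λ₂ = 96.234° + 91.785° = 188.019°, normalized to (−180°, 180°] → -171.981°.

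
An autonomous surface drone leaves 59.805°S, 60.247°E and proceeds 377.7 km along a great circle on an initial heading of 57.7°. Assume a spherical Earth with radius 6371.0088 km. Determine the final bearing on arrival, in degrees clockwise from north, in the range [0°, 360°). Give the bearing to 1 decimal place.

final bearing 53.1°

δ = 377.7/6371.0088 = 0.059284 rad (3.3967°).
Start latitude φ₁ = -1.043794 rad; initial bearing θ = 1.007055 rad.
sin φ₂ = sin φ₁ cos δ + cos φ₁ sin δ cos θ = (-0.864319)(0.998243) + (0.502945)(0.059249)(0.534352) = -0.846877
φ₂ = asin(-0.846877) = -1.010085 rad = -57.874°.
For the longitude increment, Δλ = atan2( sin θ sin δ cos φ₁, cos δ − sin φ₁ sin φ₂ ) = atan2(0.025188, 0.266272) = 5.404°.
λ₂ = 60.247° + 5.404° = 65.651°.
The forward bearing on arrival equals the back-azimuth from the destination plus 180°.
Back-azimuth from P₂ (-57.9°, 65.7°) to P₁ (-59.8°, 60.2°), with Δλ' = λ₁ − λ₂ = -5.4°: atan2( sin Δλ' cos φ₁ , cos φ₂ sin φ₁ − sin φ₂ cos φ₁ cos Δλ' ) = 233.1°.
Final bearing = (233.1° + 180°) mod 360° = 53.1°.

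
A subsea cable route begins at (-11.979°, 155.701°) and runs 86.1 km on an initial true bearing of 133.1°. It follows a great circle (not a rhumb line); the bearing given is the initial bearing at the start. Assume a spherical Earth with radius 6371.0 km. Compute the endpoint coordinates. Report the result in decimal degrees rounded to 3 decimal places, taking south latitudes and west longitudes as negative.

Central angle δ = d/R = 0.013514 rad.
Converting: φ₁ = -0.209073 rad, θ = 2.323033 rad.
sin φ₂ = sin φ₁ cos δ + cos φ₁ sin δ cos θ = (-0.207553)(0.999909) + (0.978224)(0.013514)(-0.683274) = -0.216567
φ₂ = asin(-0.216567) = -0.218296 rad = -12.507°.
Δλ = atan2( sin θ sin δ cos φ₁ , cos δ − sin φ₁ sin φ₂ ) = atan2(0.009653, 0.954960) = 0.010107 rad = 0.579°.
λ₂ = λ₁ + Δλ = 156.280°.

latitude -12.507°, longitude 156.280°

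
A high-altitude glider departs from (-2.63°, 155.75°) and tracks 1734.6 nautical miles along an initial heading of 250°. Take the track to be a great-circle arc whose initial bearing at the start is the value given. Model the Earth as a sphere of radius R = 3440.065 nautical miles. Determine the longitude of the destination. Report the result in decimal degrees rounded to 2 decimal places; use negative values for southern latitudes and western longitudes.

Central angle δ = d/R = 0.504235 rad.
Converting: φ₁ = -0.045902 rad, θ = 4.363323 rad.
Destination latitude: φ₂ = arcsin( sin φ₁ cos δ + cos φ₁ sin δ cos θ ) = arcsin(-0.205244) = -11.84°.
Then Δλ = atan2(-0.453523, 0.866127) = -0.482366 rad, from sin θ sin δ cos φ₁ over cos δ − sin φ₁ sin φ₂.
Hence λ₂ = 155.75° + -27.64° = 128.11°.

longitude 128.11°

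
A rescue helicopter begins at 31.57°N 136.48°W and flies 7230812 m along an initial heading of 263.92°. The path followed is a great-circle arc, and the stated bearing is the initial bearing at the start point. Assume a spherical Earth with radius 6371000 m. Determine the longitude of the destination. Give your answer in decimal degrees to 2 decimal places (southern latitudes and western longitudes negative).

longitude 157.98°

δ = 7230812/6371000 = 1.134957 rad (65.0283°).
With φ₁ = 31.57° = 0.551000 rad and θ = 263.92° = 4.606273 rad:
sin φ₂ = sin φ₁ cos δ + cos φ₁ sin δ cos θ = (0.523540)(0.422171) + (0.852001)(0.906516)(-0.105917) = 0.139218
φ₂ = asin(0.139218) = 0.139672 rad = 8.00°.
Δλ = atan2( sin θ sin δ cos φ₁ , cos δ − sin φ₁ sin φ₂ ) = atan2(-0.768008, 0.349285) = -1.143963 rad = -65.54°.
λ₂ = -136.48° + -65.54° = -202.02°, normalized to (−180°, 180°] → 157.98°.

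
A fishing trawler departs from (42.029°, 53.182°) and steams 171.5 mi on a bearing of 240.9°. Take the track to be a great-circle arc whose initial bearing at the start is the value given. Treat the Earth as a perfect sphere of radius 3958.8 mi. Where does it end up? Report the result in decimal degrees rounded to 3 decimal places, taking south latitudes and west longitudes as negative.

The arc subtends δ = 171.5/3958.8 = 0.043321 rad at the centre.
With φ₁ = 42.029° = 0.733544 rad and θ = 240.9° = 4.204498 rad:
Destination latitude: φ₂ = arcsin( sin φ₁ cos δ + cos φ₁ sin δ cos θ ) = arcsin(0.653234) = 40.786°.
Δλ = atan2( sin θ sin δ cos φ₁ , cos δ − sin φ₁ sin φ₂ ) = atan2(-0.028109, 0.561718) = -0.049999 rad = -2.865°.
λ₂ = 53.182° + -2.865° = 50.317°.

latitude 40.786°, longitude 50.317°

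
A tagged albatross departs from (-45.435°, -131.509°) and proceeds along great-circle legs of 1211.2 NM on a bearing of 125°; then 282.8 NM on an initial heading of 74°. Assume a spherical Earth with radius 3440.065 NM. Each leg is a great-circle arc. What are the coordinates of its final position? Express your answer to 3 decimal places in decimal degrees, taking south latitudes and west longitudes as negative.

Apply the spherical direct solution leg by leg, carrying full precision between legs.
Leg 1: from (-45.435°, -131.509°), δ = 1211.2/3440.065 = 0.352086 rad, θ = 125° → φ = -53.857°, λ = -102.891°.
Leg 2: from (-53.857°, -102.891°), δ = 282.8/3440.065 = 0.082208 rad, θ = 74° → φ = -52.323°, λ = -95.471°.

latitude -52.323°, longitude -95.471°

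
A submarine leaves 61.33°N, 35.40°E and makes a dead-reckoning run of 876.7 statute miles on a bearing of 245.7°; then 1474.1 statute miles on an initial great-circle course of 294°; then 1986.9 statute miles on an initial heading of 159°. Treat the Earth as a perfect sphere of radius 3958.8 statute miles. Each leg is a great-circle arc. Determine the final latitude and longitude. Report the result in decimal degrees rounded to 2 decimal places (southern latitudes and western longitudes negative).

Apply the spherical direct solution leg by leg, carrying full precision between legs.
Leg 1: from (61.33°, 35.40°), δ = 876.7/3958.8 = 0.221456 rad, θ = 245.7° → φ = 54.35°, λ = 15.31°.
Leg 2: from (54.35°, 15.31°), δ = 1474.1/3958.8 = 0.372360 rad, θ = 294° → φ = 57.48°, λ = -22.87°.
Leg 3: from (57.48°, -22.87°), δ = 1986.9/3958.8 = 0.501895 rad, θ = 159° → φ = 29.85°, λ = -11.41°.

latitude 29.85°, longitude -11.41°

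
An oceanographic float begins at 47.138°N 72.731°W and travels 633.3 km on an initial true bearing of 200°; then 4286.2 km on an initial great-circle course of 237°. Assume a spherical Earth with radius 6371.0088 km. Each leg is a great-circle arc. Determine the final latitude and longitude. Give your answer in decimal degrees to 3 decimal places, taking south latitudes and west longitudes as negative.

latitude 15.524°, longitude -108.186°

Apply the spherical direct solution leg by leg, carrying full precision between legs.
Leg 1: from (47.138°, -72.731°), δ = 633.3/6371.0088 = 0.099403 rad, θ = 200° → φ = 41.755°, λ = -75.339°.
Leg 2: from (41.755°, -75.339°), δ = 4286.2/6371.0088 = 0.672766 rad, θ = 237° → φ = 15.524°, λ = -108.186°.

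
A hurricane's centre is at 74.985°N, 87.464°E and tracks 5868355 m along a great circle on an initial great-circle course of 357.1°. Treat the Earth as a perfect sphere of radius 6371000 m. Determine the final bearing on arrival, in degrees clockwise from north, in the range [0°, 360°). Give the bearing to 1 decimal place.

final bearing 181.2°

Angular distance δ = d/R = 5868355 / 6371000 = 0.921104 rad.
Start latitude φ₁ = 1.308735 rad; initial bearing θ = 6.232571 rad.
sin φ₂ = sin φ₁ cos δ + cos φ₁ sin δ cos θ = (0.965858)(0.604941) + (0.259072)(0.796270)(0.998719) = 0.790314
φ₂ = asin(0.790314) = 0.911322 rad = 52.215°.
For the longitude increment, Δλ = atan2( sin θ sin δ cos φ₁, cos δ − sin φ₁ sin φ₂ ) = atan2(-0.010437, -0.158390) = -176.230°.
λ₂ = 87.464° + -176.230° = -88.766°.
The forward bearing on arrival equals the back-azimuth from the destination plus 180°.
Back-azimuth from P₂ (52.2°, -88.8°) to P₁ (75.0°, 87.5°), with Δλ' = λ₁ − λ₂ = 176.2°: atan2( sin Δλ' cos φ₁ , cos φ₂ sin φ₁ − sin φ₂ cos φ₁ cos Δλ' ) = 1.2°.
Final bearing = (1.2° + 180°) mod 360° = 181.2°.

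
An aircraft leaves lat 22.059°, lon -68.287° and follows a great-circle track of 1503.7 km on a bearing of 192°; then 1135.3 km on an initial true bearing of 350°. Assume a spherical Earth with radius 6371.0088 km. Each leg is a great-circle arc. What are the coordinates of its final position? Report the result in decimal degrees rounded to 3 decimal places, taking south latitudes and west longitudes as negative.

latitude 18.859°, longitude -72.971°

Apply the spherical direct solution leg by leg, carrying full precision between legs.
Leg 1: from (22.059°, -68.287°), δ = 1503.7/6371.0088 = 0.236022 rad, θ = 192° → φ = 8.810°, λ = -71.107°.
Leg 2: from (8.810°, -71.107°), δ = 1135.3/6371.0088 = 0.178198 rad, θ = 350° → φ = 18.859°, λ = -72.971°.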